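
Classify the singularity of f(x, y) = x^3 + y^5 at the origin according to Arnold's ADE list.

The Hessian of f at 0 has rank 0. Corank 2; j^3 = x^3 is a perfect cube, so E-series; the 5-jet and mu = 8 give E_8.

E_{8}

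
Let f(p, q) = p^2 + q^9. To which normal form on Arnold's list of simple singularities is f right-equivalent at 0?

The Hessian of f at 0 is [[2, 0], [0, 0]] with rank 1, so corank 1. A Groebner basis of the Jacobian ideal J(f) in C{p,q} is {q^8, p}; counting standard monomials gives mu = 8. Corank 1: A-series; mu = 8 gives A_8.

A_{8}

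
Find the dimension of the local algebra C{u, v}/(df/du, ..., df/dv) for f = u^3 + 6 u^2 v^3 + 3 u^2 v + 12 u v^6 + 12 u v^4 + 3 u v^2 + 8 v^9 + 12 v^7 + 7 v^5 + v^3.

The Hessian of f at 0 has rank 0. Corank 2; j^3 = (u + v)^3 is a perfect cube, so E-series; the 5-jet and mu = 8 give E_8.

8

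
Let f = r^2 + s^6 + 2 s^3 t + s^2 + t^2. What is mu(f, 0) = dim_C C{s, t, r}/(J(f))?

1

The Hessian of f at 0 is [[2, 0, 0], [0, 2, 0], [0, 0, 2]] with rank 3, so corank 0. A Groebner basis of the Jacobian ideal J(f) in C{s,t,r} is {s, t, r}; counting standard monomials gives mu = 1. Corank 0: nondegenerate Morse point, so A_1.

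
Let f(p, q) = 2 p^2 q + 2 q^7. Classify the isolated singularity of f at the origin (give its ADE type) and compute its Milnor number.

The Hessian of f at 0 has rank 0. Corank 2; j^3 = 2*p^2*q has shape L^2 M (L != M), so D-series; mu = 8 gives D_8.

Type D_8, Milnor number mu = 8.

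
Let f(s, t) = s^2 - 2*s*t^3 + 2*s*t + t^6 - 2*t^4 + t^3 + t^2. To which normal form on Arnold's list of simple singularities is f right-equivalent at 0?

The Hessian of f at 0 has rank 1. Corank 1: A-series; mu = 2 gives A_2.

A_2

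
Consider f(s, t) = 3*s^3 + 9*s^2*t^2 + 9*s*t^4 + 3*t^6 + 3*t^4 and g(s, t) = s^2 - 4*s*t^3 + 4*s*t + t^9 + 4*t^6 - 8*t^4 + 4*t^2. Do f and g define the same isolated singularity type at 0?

No.

The Hessian of f at 0 has rank 0. Corank 2; j^3 = 3*s^3 is a perfect cube, so E-series; the 4-jet and mu = 6 give E_6. The Hessian of g at 0 has rank 1. Corank 1: A-series; mu = 8 gives A_8. f is E_6 but g is A_8, hence not right-equivalent.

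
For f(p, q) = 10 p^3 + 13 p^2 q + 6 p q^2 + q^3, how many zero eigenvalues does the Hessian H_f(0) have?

2

The Hessian at 0 is [[0, 0], [0, 0]] of rank 0; hence corank 2.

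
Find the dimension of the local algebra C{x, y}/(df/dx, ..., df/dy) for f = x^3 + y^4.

6

The Hessian of f at 0 has rank 0. Corank 2; j^3 = x^3 is a perfect cube, so E-series; the 4-jet and mu = 6 give E_6.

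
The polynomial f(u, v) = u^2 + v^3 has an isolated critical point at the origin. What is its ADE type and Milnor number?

Type A_{2}, Milnor number mu = 2.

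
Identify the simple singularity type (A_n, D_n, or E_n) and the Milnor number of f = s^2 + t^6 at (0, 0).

The Hessian of f at 0 is [[2, 0], [0, 0]] with rank 1, so corank 1. A Groebner basis of the Jacobian ideal J(f) in C{s,t} is {t^5, s}; counting standard monomials gives mu = 5. Corank 1: A-series; mu = 5 gives A_5.

Type A5, Milnor number mu = 5.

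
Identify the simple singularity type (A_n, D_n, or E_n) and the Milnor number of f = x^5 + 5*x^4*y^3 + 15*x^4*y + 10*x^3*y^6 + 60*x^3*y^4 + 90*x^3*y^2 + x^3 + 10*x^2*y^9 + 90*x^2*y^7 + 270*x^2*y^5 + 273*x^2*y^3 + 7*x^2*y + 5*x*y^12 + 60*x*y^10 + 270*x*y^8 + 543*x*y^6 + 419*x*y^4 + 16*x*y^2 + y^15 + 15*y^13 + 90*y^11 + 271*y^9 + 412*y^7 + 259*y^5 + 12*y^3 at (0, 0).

Type D6, Milnor number mu = 6.

The Hessian of f at 0 has rank 0. Corank 2; j^3 = (x + 2*y)^2*(x + 3*y) has shape L^2 M (L != M), so D-series; mu = 6 gives D_6.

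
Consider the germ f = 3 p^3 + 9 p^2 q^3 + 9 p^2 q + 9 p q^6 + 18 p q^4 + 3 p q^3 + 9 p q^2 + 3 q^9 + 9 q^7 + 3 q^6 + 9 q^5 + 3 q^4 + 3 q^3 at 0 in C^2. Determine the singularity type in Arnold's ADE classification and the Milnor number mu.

The Hessian of f at 0 has rank 0. Corank 2; j^3 = 3*(p + q)^3 is a perfect cube, so E-series; the 4-jet and mu = 7 give E_7.

Type E_7, Milnor number mu = 7.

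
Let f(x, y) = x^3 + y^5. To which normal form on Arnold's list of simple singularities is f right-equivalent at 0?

E_8

The Hessian of f at 0 has rank 0. Corank 2; j^3 = x^3 is a perfect cube, so E-series; the 5-jet and mu = 8 give E_8.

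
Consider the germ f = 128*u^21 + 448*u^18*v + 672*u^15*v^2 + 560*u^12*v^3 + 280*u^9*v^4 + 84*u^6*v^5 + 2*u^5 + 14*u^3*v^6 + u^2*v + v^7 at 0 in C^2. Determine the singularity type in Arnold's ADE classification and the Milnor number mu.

Type D_{8}, Milnor number mu = 8.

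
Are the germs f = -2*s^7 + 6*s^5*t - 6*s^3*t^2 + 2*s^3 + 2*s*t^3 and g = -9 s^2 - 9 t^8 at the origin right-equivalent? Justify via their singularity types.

No.

The Hessian of f at 0 has rank 0. Corank 2; j^3 = 2*s^3 is a perfect cube, so E-series; the 4-jet and mu = 7 give E_7. The Hessian of g at 0 has rank 1. Corank 1: A-series; mu = 7 gives A_7. f is E_7 but g is A_7, hence not right-equivalent.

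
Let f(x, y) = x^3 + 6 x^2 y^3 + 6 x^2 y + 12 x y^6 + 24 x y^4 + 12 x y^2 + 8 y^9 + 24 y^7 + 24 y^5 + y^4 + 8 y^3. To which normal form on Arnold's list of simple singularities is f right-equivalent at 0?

E_6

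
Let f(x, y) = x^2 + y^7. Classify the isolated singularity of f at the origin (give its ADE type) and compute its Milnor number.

The Hessian of f at 0 is [[2, 0], [0, 0]] with rank 1, so corank 1. A Groebner basis of the Jacobian ideal J(f) in C{x,y} is {y^6, x}; counting standard monomials gives mu = 6. Corank 1: A-series; mu = 6 gives A_6.

Type A_{6}, Milnor number mu = 6.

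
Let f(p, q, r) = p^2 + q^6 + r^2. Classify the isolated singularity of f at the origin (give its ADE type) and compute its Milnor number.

Type A_5, Milnor number mu = 5.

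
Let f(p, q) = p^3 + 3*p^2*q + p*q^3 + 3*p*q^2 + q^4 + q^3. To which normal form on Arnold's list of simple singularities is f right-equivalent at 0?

The Hessian of f at 0 has rank 0. Corank 2; j^3 = (p + q)^3 is a perfect cube, so E-series; the 4-jet and mu = 7 give E_7.

E_{7}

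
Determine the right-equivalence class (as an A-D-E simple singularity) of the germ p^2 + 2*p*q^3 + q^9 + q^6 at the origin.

The Hessian of f at 0 is [[2, 0], [0, 0]] with rank 1, so corank 1. A Groebner basis of the Jacobian ideal J(f) in C{p,q} is {p^2*q^2, p^3, p + q^3}; counting standard monomials gives mu = 8. Corank 1: A-series; mu = 8 gives A_8.

A_{8}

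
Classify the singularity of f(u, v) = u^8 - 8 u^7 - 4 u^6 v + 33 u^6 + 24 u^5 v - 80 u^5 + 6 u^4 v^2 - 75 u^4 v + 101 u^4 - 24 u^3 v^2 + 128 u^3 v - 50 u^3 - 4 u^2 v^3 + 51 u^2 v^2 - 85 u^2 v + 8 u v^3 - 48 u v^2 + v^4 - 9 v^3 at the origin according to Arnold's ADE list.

The Hessian of f at 0 has rank 0. Corank 2; j^3 = -(2*u + v)*(5*u + 3*v)^2 has shape L^2 M (L != M), so D-series; mu = 5 gives D_5.

D5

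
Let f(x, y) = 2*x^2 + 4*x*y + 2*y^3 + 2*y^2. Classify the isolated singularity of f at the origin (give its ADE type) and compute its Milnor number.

Type A_2, Milnor number mu = 2.

The Hessian of f at 0 has rank 1. Corank 1: A-series; mu = 2 gives A_2.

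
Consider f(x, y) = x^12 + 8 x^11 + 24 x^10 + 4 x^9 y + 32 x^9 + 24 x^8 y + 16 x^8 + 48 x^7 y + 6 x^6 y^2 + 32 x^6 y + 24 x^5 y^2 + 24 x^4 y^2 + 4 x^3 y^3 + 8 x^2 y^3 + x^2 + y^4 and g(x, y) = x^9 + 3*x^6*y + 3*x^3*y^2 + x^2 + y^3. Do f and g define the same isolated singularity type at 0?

No.

The Hessian of f at 0 is [[2, 0], [0, 0]] with rank 1, so corank 1. A Groebner basis of the Jacobian ideal J(f) in C{x,y} is {y^3, x}; counting standard monomials gives mu = 3. Corank 1: A-series; mu = 3 gives A_3. The Hessian of g at 0 is [[2, 0], [0, 0]] with rank 1, so corank 1. A Groebner basis of the Jacobian ideal J(g) in C{x,y} is {y^2, x}; counting standard monomials gives mu = 2. Corank 1: A-series; mu = 2 gives A_2. f is A_3 but g is A_2, hence not right-equivalent.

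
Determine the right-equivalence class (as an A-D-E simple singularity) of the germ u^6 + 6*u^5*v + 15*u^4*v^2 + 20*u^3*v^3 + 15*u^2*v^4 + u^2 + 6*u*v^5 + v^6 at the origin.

The Hessian of f at 0 has rank 1. Corank 1: A-series; mu = 5 gives A_5.

A5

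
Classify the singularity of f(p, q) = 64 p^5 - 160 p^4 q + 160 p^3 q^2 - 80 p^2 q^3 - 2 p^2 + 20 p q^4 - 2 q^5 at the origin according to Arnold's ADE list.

The Hessian of f at 0 is [[-4, 0], [0, 0]] with rank 1, so corank 1. A Groebner basis of the Jacobian ideal J(f) in C{p,q} is {q^4, p}; counting standard monomials gives mu = 4. Corank 1: A-series; mu = 4 gives A_4.

A_{4}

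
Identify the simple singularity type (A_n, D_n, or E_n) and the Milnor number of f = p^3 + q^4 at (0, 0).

The Hessian of f at 0 has rank 0. Corank 2; j^3 = p^3 is a perfect cube, so E-series; the 4-jet and mu = 6 give E_6.

Type E_{6}, Milnor number mu = 6.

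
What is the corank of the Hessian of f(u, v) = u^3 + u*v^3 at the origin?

2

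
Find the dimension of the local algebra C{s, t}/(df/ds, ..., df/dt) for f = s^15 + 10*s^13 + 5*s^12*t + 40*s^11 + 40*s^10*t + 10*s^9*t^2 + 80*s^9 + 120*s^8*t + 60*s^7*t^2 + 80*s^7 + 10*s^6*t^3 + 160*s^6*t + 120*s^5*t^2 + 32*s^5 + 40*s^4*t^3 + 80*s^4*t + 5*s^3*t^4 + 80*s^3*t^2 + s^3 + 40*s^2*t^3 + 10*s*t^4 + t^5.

8

The Hessian of f at 0 has rank 0. Corank 2; j^3 = s^3 is a perfect cube, so E-series; the 5-jet and mu = 8 give E_8.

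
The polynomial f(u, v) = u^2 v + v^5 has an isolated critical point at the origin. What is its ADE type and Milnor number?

The Hessian of f at 0 has rank 0. Corank 2; j^3 = u^2*v has shape L^2 M (L != M), so D-series; mu = 6 gives D_6.

Type D_6, Milnor number mu = 6.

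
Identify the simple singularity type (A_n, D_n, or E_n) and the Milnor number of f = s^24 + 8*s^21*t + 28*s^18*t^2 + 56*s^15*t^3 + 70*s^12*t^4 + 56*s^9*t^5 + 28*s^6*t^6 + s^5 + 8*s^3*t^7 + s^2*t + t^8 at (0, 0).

The Hessian of f at 0 has rank 0. Corank 2; j^3 = s^2*t has shape L^2 M (L != M), so D-series; mu = 9 gives D_9.

Type D9, Milnor number mu = 9.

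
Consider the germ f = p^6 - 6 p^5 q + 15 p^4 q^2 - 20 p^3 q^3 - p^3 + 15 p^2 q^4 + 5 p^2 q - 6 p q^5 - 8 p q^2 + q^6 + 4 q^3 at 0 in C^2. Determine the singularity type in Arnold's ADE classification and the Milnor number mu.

Type D_7, Milnor number mu = 7.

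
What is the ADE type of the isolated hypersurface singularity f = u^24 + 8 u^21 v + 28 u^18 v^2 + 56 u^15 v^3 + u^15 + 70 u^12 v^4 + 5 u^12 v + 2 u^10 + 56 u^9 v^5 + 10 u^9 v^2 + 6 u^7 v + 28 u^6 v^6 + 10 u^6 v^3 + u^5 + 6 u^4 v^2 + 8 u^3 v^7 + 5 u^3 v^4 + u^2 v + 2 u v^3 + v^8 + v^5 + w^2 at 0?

The Hessian of f at 0 has rank 1. Corank 2; j^3 = u^2*v has shape L^2 M (L != M), so D-series; mu = 9 gives D_9.

D9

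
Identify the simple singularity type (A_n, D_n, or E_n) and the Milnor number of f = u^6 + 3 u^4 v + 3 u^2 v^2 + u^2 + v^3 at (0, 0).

Type A2, Milnor number mu = 2.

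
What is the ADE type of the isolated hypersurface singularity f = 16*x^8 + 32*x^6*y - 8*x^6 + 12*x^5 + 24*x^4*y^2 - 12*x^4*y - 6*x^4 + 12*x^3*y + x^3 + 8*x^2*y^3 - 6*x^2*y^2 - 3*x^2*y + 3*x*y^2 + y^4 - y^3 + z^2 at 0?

E_6

The Hessian of f at 0 has rank 1. Corank 2; j^3 = (x - y)^3 is a perfect cube, so E-series; the 4-jet and mu = 6 give E_6.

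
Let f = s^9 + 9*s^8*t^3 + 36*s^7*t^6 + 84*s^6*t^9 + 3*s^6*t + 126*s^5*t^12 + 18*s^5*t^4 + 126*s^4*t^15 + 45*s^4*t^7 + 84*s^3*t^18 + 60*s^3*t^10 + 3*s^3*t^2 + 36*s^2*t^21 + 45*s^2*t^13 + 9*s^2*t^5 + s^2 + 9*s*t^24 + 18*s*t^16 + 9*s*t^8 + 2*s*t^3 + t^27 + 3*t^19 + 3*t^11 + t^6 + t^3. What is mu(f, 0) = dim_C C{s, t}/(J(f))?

2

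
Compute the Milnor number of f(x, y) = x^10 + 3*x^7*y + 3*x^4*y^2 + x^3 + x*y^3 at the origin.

The Hessian of f at 0 is [[0, 0], [0, 0]] with rank 0, so corank 2. A Groebner basis of the Jacobian ideal J(f) in C{x,y} is {x^3, x*y^2, 3*x^2 + y^3}; counting standard monomials gives mu = 7. Corank 2; j^3 = x^3 is a perfect cube, so E-series; the 4-jet and mu = 7 give E_7.

7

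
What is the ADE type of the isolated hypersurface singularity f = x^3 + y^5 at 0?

E_8

The Hessian of f at 0 has rank 0. Corank 2; j^3 = x^3 is a perfect cube, so E-series; the 5-jet and mu = 8 give E_8.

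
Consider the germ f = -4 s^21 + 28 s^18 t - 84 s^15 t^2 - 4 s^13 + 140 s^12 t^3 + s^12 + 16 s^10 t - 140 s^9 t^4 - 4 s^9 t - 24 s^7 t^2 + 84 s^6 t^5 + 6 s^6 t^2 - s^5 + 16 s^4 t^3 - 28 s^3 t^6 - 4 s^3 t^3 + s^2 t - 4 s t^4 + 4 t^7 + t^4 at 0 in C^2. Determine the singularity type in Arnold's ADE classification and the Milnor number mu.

Type D_5, Milnor number mu = 5.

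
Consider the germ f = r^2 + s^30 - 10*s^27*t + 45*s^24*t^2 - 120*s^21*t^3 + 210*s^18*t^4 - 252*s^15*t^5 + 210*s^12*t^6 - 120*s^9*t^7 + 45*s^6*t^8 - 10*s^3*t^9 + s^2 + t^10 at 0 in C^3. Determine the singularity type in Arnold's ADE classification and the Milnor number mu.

Type A_{9}, Milnor number mu = 9.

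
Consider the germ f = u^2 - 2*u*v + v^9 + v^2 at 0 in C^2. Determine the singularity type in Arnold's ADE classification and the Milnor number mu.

The Hessian of f at 0 is [[2, -2], [-2, 2]] with rank 1, so corank 1. A Groebner basis of the Jacobian ideal J(f) in C{u,v} is {v^8, u - v}; counting standard monomials gives mu = 8. Corank 1: A-series; mu = 8 gives A_8.

Type A8, Milnor number mu = 8.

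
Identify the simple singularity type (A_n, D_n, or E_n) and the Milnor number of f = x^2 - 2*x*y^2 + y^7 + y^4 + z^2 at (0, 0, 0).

Type A_6, Milnor number mu = 6.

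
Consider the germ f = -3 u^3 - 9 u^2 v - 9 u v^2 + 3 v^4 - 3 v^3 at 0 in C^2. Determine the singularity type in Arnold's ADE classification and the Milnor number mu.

The Hessian of f at 0 is [[0, 0], [0, 0]] with rank 0, so corank 2. A Groebner basis of the Jacobian ideal J(f) in C{u,v} is {v^3, u^2 + 2*u*v + v^2}; counting standard monomials gives mu = 6. Corank 2; j^3 = -3*(u + v)^3 is a perfect cube, so E-series; the 4-jet and mu = 6 give E_6.

Type E6, Milnor number mu = 6.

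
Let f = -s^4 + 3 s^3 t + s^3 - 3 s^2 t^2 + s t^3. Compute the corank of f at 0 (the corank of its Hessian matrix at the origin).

Hessian at 0 has rank 0.

2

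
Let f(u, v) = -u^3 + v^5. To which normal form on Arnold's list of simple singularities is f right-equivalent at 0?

E_{8}

The Hessian of f at 0 is [[0, 0], [0, 0]] with rank 0, so corank 2. A Groebner basis of the Jacobian ideal J(f) in C{u,v} is {v^4, u^2}; counting standard monomials gives mu = 8. Corank 2; j^3 = -u^3 is a perfect cube, so E-series; the 5-jet and mu = 8 give E_8.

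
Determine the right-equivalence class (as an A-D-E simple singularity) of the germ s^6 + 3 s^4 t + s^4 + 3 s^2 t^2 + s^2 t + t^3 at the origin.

D_4

The Hessian of f at 0 has rank 0. Corank 2; j^3 = t*(s^2 + t^2) splits into three distinct lines over C (the quadratic factor has nonzero discriminant), so D_4.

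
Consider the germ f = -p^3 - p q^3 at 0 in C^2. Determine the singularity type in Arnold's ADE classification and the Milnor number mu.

The Hessian of f at 0 has rank 0. Corank 2; j^3 = -p^3 is a perfect cube, so E-series; the 4-jet and mu = 7 give E_7.

Type E_{7}, Milnor number mu = 7.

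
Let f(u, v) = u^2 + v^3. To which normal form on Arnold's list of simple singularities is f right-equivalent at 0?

The Hessian of f at 0 has rank 1. Corank 1: A-series; mu = 2 gives A_2.

A_{2}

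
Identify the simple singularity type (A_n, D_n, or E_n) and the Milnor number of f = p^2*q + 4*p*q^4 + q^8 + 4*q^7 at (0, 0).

Type D_9, Milnor number mu = 9.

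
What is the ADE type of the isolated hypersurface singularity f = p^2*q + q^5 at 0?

D_6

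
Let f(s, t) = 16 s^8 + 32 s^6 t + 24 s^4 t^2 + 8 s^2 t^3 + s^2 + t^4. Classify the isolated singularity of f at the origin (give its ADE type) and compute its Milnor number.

Type A_{3}, Milnor number mu = 3.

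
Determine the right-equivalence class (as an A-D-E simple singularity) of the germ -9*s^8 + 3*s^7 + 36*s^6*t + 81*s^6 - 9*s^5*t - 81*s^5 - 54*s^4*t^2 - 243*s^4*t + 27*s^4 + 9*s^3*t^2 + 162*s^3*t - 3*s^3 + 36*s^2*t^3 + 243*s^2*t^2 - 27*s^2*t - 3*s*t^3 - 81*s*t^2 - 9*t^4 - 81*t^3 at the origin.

E7

The Hessian of f at 0 has rank 0. Corank 2; j^3 = -3*(s + 3*t)^3 is a perfect cube, so E-series; the 4-jet and mu = 7 give E_7.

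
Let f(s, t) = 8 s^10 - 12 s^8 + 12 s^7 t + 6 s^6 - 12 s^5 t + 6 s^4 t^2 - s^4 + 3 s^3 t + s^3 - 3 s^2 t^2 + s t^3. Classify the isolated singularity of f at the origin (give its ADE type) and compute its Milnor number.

The Hessian of f at 0 is [[0, 0], [0, 0]] with rank 0, so corank 2. A Groebner basis of the Jacobian ideal J(f) in C{s,t} is {3*s^2 + t^4 + t^3, s^3, s^2*t - s^2 - t^3/3, -2*s^2 + s*t^2 - 2*t^3/3}; counting standard monomials gives mu = 7. Corank 2; j^3 = s^3 is a perfect cube, so E-series; the 4-jet and mu = 7 give E_7.

Type E_7, Milnor number mu = 7.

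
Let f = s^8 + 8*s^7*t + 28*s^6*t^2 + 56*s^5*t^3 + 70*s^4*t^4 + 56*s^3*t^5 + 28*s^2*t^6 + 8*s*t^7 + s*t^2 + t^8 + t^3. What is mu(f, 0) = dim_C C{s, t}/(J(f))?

9

The Hessian of f at 0 has rank 0. Corank 2; j^3 = t^2*(s + t) has shape L^2 M (L != M), so D-series; mu = 9 gives D_9.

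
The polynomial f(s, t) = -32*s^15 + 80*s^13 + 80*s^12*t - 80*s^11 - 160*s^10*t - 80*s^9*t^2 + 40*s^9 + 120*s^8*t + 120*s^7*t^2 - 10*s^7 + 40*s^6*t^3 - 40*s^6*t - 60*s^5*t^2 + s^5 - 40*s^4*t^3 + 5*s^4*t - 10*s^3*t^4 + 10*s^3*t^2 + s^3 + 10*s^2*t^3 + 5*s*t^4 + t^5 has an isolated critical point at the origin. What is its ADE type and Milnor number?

Type E_{8}, Milnor number mu = 8.

The Hessian of f at 0 has rank 0. Corank 2; j^3 = s^3 is a perfect cube, so E-series; the 5-jet and mu = 8 give E_8.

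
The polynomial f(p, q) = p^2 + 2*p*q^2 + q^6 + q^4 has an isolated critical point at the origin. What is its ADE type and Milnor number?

Type A_5, Milnor number mu = 5.

The Hessian of f at 0 has rank 1. Corank 1: A-series; mu = 5 gives A_5.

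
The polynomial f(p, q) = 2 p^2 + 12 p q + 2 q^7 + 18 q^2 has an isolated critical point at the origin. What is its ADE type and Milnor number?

Type A6, Milnor number mu = 6.

The Hessian of f at 0 has rank 1. Corank 1: A-series; mu = 6 gives A_6.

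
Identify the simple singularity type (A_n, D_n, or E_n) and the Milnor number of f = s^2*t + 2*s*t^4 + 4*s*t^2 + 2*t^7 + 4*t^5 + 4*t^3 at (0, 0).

Type D8, Milnor number mu = 8.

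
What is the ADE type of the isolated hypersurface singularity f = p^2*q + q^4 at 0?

D_5

The Hessian of f at 0 is [[0, 0], [0, 0]] with rank 0, so corank 2. A Groebner basis of the Jacobian ideal J(f) in C{p,q} is {p^3, p^2/4 + q^3, p*q}; counting standard monomials gives mu = 5. Corank 2; j^3 = p^2*q has shape L^2 M (L != M), so D-series; mu = 5 gives D_5.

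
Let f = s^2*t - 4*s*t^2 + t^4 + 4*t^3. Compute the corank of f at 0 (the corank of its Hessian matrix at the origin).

Hessian at 0 has rank 0.

2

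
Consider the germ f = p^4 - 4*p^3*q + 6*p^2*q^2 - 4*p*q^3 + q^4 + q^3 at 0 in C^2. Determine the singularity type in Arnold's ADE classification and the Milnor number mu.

Type E_{6}, Milnor number mu = 6.

The Hessian of f at 0 is [[0, 0], [0, 0]] with rank 0, so corank 2. A Groebner basis of the Jacobian ideal J(f) in C{p,q} is {p^3 - 3*p^2*q, q^2}; counting standard monomials gives mu = 6. Corank 2; j^3 = q^3 is a perfect cube, so E-series; the 4-jet and mu = 6 give E_6.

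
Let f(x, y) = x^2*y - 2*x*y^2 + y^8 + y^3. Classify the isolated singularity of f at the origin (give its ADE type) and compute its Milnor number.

Type D9, Milnor number mu = 9.

The Hessian of f at 0 is [[0, 0], [0, 0]] with rank 0, so corank 2. A Groebner basis of the Jacobian ideal J(f) in C{x,y} is {x^2/8 + y^7 - y^2/8, x^3 - y^3, x*y - y^2}; counting standard monomials gives mu = 9. Corank 2; j^3 = y*(x - y)^2 has shape L^2 M (L != M), so D-series; mu = 9 gives D_9.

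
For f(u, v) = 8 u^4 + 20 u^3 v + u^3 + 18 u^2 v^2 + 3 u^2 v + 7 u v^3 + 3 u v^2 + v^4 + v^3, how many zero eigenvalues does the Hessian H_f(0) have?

2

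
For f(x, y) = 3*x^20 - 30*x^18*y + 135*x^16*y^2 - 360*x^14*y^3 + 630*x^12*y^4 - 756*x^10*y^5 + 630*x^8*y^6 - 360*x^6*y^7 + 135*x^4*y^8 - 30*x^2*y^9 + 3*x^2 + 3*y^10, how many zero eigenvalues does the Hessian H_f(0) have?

1

The Hessian at 0 is [[6, 0], [0, 0]] of rank 1; hence corank 1.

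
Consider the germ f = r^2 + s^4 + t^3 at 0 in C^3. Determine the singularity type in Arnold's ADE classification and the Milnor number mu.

Type E_6, Milnor number mu = 6.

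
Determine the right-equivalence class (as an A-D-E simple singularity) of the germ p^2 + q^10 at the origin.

The Hessian of f at 0 has rank 1. Corank 1: A-series; mu = 9 gives A_9.

A9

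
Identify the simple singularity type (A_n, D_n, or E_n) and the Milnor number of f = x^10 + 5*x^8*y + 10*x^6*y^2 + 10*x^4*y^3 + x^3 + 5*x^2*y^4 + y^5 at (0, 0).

The Hessian of f at 0 has rank 0. Corank 2; j^3 = x^3 is a perfect cube, so E-series; the 5-jet and mu = 8 give E_8.

Type E_{8}, Milnor number mu = 8.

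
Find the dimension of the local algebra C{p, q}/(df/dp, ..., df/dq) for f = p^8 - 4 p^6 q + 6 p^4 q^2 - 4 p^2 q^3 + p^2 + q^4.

The Hessian of f at 0 is [[2, 0], [0, 0]] with rank 1, so corank 1. A Groebner basis of the Jacobian ideal J(f) in C{p,q} is {q^3, p}; counting standard monomials gives mu = 3. Corank 1: A-series; mu = 3 gives A_3.

3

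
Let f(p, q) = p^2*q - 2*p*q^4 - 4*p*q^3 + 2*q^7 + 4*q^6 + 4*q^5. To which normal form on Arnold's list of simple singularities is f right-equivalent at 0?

D8

The Hessian of f at 0 has rank 0. Corank 2; j^3 = p^2*q has shape L^2 M (L != M), so D-series; mu = 8 gives D_8.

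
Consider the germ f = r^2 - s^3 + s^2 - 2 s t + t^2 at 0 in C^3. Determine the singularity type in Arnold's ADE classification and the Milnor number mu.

The Hessian of f at 0 is [[2, -2, 0], [-2, 2, 0], [0, 0, 2]] with rank 2, so corank 1. A Groebner basis of the Jacobian ideal J(f) in C{s,t,r} is {t^2, s - t, r}; counting standard monomials gives mu = 2. Corank 1: A-series; mu = 2 gives A_2.

Type A2, Milnor number mu = 2.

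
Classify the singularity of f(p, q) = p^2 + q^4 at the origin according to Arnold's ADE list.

A_{3}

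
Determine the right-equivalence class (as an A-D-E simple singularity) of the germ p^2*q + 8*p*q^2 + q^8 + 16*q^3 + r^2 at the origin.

D_{9}

The Hessian of f at 0 is [[0, 0, 0], [0, 0, 0], [0, 0, 2]] with rank 1, so corank 2. A Groebner basis of the Jacobian ideal J(f) in C{p,q,r} is {p^2/8 + q^7 - 2*q^2, p^3 + 64*q^3, p*q + 4*q^2, r}; counting standard monomials gives mu = 9. Corank 2; j^3 = q*(p + 4*q)^2 has shape L^2 M (L != M), so D-series; mu = 9 gives D_9.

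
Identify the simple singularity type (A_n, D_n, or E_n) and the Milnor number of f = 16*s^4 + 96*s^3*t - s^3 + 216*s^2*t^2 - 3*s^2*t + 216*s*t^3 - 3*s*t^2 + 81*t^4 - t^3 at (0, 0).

The Hessian of f at 0 has rank 0. Corank 2; j^3 = -(s + t)^3 is a perfect cube, so E-series; the 4-jet and mu = 6 give E_6.

Type E_6, Milnor number mu = 6.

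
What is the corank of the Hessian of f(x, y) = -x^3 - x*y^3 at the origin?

2

Hessian at 0 has rank 0.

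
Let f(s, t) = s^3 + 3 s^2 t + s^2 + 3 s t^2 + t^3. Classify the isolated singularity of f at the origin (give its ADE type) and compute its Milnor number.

Type A_2, Milnor number mu = 2.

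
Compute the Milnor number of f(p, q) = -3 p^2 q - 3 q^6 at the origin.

The Hessian of f at 0 is [[0, 0], [0, 0]] with rank 0, so corank 2. A Groebner basis of the Jacobian ideal J(f) in C{p,q} is {p^2/6 + q^5, p^3, p*q}; counting standard monomials gives mu = 7. Corank 2; j^3 = -3*p^2*q has shape L^2 M (L != M), so D-series; mu = 7 gives D_7.

7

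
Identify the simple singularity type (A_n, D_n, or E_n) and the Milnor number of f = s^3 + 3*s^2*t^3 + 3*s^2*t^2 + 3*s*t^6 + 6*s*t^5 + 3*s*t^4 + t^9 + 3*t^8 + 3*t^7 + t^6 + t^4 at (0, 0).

Type E_{6}, Milnor number mu = 6.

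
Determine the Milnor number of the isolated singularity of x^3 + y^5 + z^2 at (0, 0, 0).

8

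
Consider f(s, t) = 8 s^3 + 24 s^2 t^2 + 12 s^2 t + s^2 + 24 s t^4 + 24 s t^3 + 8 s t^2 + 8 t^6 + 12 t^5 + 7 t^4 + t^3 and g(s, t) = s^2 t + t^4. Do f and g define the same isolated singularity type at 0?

No.

The Hessian of f at 0 has rank 1. Corank 1: A-series; mu = 2 gives A_2. The Hessian of g at 0 has rank 0. Corank 2; j^3 = s^2*t has shape L^2 M (L != M), so D-series; mu = 5 gives D_5. f is A_2 but g is D_5, hence not right-equivalent.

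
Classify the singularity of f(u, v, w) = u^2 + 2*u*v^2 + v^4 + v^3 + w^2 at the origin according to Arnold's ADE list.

The Hessian of f at 0 has rank 2. Corank 1: A-series; mu = 2 gives A_2.

A2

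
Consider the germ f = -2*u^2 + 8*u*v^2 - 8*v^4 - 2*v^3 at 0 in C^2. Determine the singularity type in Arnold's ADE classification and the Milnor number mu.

Type A2, Milnor number mu = 2.

The Hessian of f at 0 is [[-4, 0], [0, 0]] with rank 1, so corank 1. A Groebner basis of the Jacobian ideal J(f) in C{u,v} is {v^2, u}; counting standard monomials gives mu = 2. Corank 1: A-series; mu = 2 gives A_2.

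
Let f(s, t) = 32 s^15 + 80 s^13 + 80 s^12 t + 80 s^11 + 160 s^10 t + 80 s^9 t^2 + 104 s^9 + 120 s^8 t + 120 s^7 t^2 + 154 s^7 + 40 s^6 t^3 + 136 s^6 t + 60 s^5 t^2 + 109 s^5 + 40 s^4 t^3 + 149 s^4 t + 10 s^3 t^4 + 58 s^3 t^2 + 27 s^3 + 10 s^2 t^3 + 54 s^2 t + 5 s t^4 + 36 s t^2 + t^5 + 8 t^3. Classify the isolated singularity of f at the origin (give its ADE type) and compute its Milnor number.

Type E_8, Milnor number mu = 8.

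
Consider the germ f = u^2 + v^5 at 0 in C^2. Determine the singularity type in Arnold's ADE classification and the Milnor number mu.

The Hessian of f at 0 has rank 1. Corank 1: A-series; mu = 4 gives A_4.

Type A4, Milnor number mu = 4.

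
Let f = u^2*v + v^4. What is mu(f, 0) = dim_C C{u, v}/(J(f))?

5

The Hessian of f at 0 has rank 0. Corank 2; j^3 = u^2*v has shape L^2 M (L != M), so D-series; mu = 5 gives D_5.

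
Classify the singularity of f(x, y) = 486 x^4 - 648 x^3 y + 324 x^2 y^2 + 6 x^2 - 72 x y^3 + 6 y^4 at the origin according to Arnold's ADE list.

A3

The Hessian of f at 0 has rank 1. Corank 1: A-series; mu = 3 gives A_3.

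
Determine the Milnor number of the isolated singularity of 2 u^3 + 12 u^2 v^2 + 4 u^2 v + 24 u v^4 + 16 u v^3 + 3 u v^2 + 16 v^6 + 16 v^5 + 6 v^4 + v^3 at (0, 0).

The Hessian of f at 0 is [[0, 0], [0, 0]] with rank 0, so corank 2. A Groebner basis of the Jacobian ideal J(f) in C{u,v} is {v^3, u^2 - 3*v^2/2, u*v + 3*v^2/2}; counting standard monomials gives mu = 4. Corank 2; j^3 = (u + v)*(2*u^2 + 2*u*v + v^2) splits into three distinct lines over C (the quadratic factor has nonzero discriminant), so D_4.

4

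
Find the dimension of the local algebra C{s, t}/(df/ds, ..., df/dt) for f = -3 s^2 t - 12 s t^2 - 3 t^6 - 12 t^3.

The Hessian of f at 0 has rank 0. Corank 2; j^3 = -3*t*(s + 2*t)^2 has shape L^2 M (L != M), so D-series; mu = 7 gives D_7.

7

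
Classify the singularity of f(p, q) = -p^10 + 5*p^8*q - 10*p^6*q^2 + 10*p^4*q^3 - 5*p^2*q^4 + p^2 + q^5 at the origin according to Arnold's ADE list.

A_{4}

The Hessian of f at 0 has rank 1. Corank 1: A-series; mu = 4 gives A_4.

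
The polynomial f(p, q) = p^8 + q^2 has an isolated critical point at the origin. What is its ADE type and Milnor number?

Type A_{7}, Milnor number mu = 7.

The Hessian of f at 0 has rank 1. Corank 1: A-series; mu = 7 gives A_7.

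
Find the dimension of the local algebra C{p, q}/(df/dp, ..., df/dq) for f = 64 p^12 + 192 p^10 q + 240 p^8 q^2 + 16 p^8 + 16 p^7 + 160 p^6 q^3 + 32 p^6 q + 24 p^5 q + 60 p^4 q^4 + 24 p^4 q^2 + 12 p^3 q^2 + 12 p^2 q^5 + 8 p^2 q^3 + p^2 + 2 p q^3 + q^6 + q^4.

3

The Hessian of f at 0 has rank 1. Corank 1: A-series; mu = 3 gives A_3.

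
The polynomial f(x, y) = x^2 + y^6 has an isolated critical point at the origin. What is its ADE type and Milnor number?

Type A5, Milnor number mu = 5.

The Hessian of f at 0 has rank 1. Corank 1: A-series; mu = 5 gives A_5.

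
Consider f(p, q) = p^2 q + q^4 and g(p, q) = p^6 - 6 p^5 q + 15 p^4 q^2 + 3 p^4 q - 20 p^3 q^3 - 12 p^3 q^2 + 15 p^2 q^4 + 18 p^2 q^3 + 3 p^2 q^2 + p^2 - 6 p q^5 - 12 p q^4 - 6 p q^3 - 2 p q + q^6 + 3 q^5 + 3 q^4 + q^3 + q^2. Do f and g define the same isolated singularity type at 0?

No.

The Hessian of f at 0 is [[0, 0], [0, 0]] with rank 0, so corank 2. A Groebner basis of the Jacobian ideal J(f) in C{p,q} is {p^3, p^2/4 + q^3, p*q}; counting standard monomials gives mu = 5. Corank 2; j^3 = p^2*q has shape L^2 M (L != M), so D-series; mu = 5 gives D_5. The Hessian of g at 0 is [[2, -2], [-2, 2]] with rank 1, so corank 1. A Groebner basis of the Jacobian ideal J(g) in C{p,q} is {q^2, p - q}; counting standard monomials gives mu = 2. Corank 1: A-series; mu = 2 gives A_2. f is D_5 but g is A_2, hence not right-equivalent.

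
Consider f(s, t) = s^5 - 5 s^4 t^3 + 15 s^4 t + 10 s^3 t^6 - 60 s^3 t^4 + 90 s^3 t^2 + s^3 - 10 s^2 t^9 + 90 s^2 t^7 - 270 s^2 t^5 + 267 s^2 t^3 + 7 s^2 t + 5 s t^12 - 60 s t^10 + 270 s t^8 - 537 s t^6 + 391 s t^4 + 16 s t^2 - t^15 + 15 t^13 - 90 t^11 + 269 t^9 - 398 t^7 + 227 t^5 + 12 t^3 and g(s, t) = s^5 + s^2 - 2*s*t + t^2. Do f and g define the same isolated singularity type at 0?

No.

The Hessian of f at 0 has rank 0. Corank 2; j^3 = (s + 2*t)^2*(s + 3*t) has shape L^2 M (L != M), so D-series; mu = 6 gives D_6. The Hessian of g at 0 has rank 1. Corank 1: A-series; mu = 4 gives A_4. f is D_6 but g is A_4, hence not right-equivalent.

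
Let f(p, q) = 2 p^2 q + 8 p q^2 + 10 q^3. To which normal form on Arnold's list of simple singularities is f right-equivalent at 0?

The Hessian of f at 0 is [[0, 0], [0, 0]] with rank 0, so corank 2. A Groebner basis of the Jacobian ideal J(f) in C{p,q} is {q^3, p^2 - q^2, p*q + 2*q^2}; counting standard monomials gives mu = 4. Corank 2; j^3 = 2*q*(p^2 + 4*p*q + 5*q^2) splits into three distinct lines over C (the quadratic factor has nonzero discriminant), so D_4.

D4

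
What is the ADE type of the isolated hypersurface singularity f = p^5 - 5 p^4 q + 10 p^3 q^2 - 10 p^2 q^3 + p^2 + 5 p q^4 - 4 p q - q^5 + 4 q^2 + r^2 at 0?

A_4

The Hessian of f at 0 has rank 2. Corank 1: A-series; mu = 4 gives A_4.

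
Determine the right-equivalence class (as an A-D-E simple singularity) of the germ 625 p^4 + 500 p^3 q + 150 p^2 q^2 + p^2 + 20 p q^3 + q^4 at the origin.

A_{3}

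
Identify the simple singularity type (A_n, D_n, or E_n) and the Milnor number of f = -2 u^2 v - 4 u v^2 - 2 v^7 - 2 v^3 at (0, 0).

Type D_8, Milnor number mu = 8.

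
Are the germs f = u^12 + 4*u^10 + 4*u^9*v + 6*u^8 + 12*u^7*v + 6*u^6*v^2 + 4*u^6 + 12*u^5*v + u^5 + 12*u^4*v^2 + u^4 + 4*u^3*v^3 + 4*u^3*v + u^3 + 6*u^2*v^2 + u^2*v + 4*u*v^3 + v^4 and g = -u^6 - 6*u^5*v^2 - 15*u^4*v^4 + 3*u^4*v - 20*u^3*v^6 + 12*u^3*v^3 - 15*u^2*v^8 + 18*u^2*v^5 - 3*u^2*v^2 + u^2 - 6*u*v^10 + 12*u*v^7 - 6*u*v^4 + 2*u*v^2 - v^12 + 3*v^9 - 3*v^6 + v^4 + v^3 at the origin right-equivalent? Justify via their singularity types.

No.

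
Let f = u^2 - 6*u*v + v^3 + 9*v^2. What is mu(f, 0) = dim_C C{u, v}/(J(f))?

The Hessian of f at 0 has rank 1. Corank 1: A-series; mu = 2 gives A_2.

2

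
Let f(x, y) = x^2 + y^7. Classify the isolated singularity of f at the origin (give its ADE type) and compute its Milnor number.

The Hessian of f at 0 has rank 1. Corank 1: A-series; mu = 6 gives A_6.

Type A6, Milnor number mu = 6.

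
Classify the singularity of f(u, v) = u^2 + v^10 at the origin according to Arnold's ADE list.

The Hessian of f at 0 has rank 1. Corank 1: A-series; mu = 9 gives A_9.

A_9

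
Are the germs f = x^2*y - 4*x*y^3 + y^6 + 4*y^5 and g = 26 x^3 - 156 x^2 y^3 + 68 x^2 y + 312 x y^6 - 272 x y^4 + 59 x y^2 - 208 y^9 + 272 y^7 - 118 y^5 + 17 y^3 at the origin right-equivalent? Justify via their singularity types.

No.

The Hessian of f at 0 has rank 0. Corank 2; j^3 = x^2*y has shape L^2 M (L != M), so D-series; mu = 7 gives D_7. The Hessian of g at 0 has rank 0. Corank 2; j^3 = (x + y)*(26*x^2 + 42*x*y + 17*y^2) splits into three distinct lines over C (the quadratic factor has nonzero discriminant), so D_4. f is D_7 but g is D_4, hence not right-equivalent.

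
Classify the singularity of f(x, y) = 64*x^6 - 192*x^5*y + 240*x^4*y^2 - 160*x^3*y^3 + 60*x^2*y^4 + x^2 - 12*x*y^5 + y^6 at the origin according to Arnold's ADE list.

A_{5}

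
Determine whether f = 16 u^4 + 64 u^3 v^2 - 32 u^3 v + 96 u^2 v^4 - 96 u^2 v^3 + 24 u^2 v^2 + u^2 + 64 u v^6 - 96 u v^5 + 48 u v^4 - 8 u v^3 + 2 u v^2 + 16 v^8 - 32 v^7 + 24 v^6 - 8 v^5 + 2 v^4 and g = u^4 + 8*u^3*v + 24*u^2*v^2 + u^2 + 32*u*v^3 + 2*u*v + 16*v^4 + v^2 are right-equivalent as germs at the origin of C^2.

The Hessian of f at 0 is [[2, 0], [0, 0]] with rank 1, so corank 1. A Groebner basis of the Jacobian ideal J(f) in C{u,v} is {u^2, u*v, u + v^2}; counting standard monomials gives mu = 3. Corank 1: A-series; mu = 3 gives A_3. The Hessian of g at 0 is [[2, 2], [2, 2]] with rank 1, so corank 1. A Groebner basis of the Jacobian ideal J(g) in C{u,v} is {v^3, u + v}; counting standard monomials gives mu = 3. Corank 1: A-series; mu = 3 gives A_3. Both have type A_3, hence right-equivalent.

Yes.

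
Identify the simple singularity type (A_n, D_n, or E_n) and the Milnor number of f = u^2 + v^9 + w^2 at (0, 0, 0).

Type A8, Milnor number mu = 8.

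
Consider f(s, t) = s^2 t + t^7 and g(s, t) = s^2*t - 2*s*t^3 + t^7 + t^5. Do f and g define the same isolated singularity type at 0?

Yes.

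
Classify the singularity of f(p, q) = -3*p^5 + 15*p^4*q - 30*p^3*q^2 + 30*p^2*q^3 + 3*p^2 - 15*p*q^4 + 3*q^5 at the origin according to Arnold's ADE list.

A_4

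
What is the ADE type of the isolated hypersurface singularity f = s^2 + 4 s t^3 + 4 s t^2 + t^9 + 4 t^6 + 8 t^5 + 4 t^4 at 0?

A8

The Hessian of f at 0 has rank 1. Corank 1: A-series; mu = 8 gives A_8.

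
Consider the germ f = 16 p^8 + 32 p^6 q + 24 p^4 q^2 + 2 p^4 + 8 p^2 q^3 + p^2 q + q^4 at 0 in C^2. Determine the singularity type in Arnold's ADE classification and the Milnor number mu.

Type D_5, Milnor number mu = 5.

The Hessian of f at 0 has rank 0. Corank 2; j^3 = p^2*q has shape L^2 M (L != M), so D-series; mu = 5 gives D_5.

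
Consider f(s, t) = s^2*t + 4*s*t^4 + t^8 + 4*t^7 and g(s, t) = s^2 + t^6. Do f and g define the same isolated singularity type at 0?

No.

The Hessian of f at 0 has rank 0. Corank 2; j^3 = s^2*t has shape L^2 M (L != M), so D-series; mu = 9 gives D_9. The Hessian of g at 0 has rank 1. Corank 1: A-series; mu = 5 gives A_5. f is D_9 but g is A_5, hence not right-equivalent.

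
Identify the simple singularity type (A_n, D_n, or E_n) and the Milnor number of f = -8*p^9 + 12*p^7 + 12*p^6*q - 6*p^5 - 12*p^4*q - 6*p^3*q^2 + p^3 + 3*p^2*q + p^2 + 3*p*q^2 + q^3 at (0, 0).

Type A_{2}, Milnor number mu = 2.

The Hessian of f at 0 has rank 1. Corank 1: A-series; mu = 2 gives A_2.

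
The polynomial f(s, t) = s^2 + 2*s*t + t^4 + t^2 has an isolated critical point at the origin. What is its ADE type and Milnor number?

The Hessian of f at 0 is [[2, 2], [2, 2]] with rank 1, so corank 1. A Groebner basis of the Jacobian ideal J(f) in C{s,t} is {t^3, s + t}; counting standard monomials gives mu = 3. Corank 1: A-series; mu = 3 gives A_3.

Type A_{3}, Milnor number mu = 3.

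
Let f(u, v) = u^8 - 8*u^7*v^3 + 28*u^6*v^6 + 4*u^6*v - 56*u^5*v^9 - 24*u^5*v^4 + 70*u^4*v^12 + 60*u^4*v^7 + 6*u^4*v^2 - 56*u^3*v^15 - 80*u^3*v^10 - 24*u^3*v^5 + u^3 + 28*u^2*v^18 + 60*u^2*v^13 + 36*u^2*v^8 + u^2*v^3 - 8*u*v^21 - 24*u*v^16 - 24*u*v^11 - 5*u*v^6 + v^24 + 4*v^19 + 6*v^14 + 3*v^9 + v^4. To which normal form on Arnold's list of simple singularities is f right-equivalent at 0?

The Hessian of f at 0 is [[0, 0], [0, 0]] with rank 0, so corank 2. A Groebner basis of the Jacobian ideal J(f) in C{u,v} is {v^3, u^2}; counting standard monomials gives mu = 6. Corank 2; j^3 = u^3 is a perfect cube, so E-series; the 4-jet and mu = 6 give E_6.

E_{6}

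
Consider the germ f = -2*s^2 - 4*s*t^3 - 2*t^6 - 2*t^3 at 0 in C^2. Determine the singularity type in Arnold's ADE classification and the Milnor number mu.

The Hessian of f at 0 is [[-4, 0], [0, 0]] with rank 1, so corank 1. A Groebner basis of the Jacobian ideal J(f) in C{s,t} is {t^2, s}; counting standard monomials gives mu = 2. Corank 1: A-series; mu = 2 gives A_2.

Type A2, Milnor number mu = 2.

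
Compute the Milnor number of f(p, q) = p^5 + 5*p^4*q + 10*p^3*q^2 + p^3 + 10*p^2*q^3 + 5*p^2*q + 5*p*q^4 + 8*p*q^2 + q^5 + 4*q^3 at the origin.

6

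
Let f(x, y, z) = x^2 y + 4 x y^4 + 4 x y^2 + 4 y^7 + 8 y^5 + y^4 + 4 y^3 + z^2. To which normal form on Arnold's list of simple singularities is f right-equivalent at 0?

The Hessian of f at 0 has rank 1. Corank 2; j^3 = y*(x + 2*y)^2 has shape L^2 M (L != M), so D-series; mu = 5 gives D_5.

D5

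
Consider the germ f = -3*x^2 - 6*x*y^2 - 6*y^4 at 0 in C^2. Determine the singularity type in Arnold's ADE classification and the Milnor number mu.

The Hessian of f at 0 has rank 1. Corank 1: A-series; mu = 3 gives A_3.

Type A_3, Milnor number mu = 3.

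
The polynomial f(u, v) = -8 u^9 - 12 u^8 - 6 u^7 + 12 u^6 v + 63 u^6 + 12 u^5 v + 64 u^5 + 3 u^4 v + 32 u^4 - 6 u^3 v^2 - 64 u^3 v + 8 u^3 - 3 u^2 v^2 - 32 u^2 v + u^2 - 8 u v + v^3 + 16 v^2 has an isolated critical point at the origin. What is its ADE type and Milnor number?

The Hessian of f at 0 has rank 1. Corank 1: A-series; mu = 2 gives A_2.

Type A2, Milnor number mu = 2.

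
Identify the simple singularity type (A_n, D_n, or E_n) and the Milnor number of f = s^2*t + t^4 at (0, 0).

Type D5, Milnor number mu = 5.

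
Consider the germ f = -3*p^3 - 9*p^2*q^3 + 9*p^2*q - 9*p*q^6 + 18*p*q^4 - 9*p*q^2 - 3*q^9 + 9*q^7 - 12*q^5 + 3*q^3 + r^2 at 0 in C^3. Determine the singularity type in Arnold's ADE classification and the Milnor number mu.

The Hessian of f at 0 has rank 1. Corank 2; j^3 = -3*(p - q)^3 is a perfect cube, so E-series; the 5-jet and mu = 8 give E_8.

Type E_{8}, Milnor number mu = 8.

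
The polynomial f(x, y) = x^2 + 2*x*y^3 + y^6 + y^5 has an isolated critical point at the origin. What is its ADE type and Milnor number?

Type A4, Milnor number mu = 4.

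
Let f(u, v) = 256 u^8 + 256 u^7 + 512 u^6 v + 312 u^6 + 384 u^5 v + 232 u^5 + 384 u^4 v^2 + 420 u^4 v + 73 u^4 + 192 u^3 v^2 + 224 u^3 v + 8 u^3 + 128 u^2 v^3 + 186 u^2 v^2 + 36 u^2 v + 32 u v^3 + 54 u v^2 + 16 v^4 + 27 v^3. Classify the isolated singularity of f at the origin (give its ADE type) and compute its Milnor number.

Type E_6, Milnor number mu = 6.

The Hessian of f at 0 is [[0, 0], [0, 0]] with rank 0, so corank 2. A Groebner basis of the Jacobian ideal J(f) in C{u,v} is {u^3 + 2*u^2 + 6*u*v + 9*v^2/2, u^2*v - 11*u^2/9 - 11*u*v/3 - 11*v^2/4, 20*u^2/27 + u*v^2 + 20*u*v/9 + 5*v^2/3, -4*u^2/9 - 4*u*v/3 + v^3 - v^2}; counting standard monomials gives mu = 6. Corank 2; j^3 = (2*u + 3*v)^3 is a perfect cube, so E-series; the 4-jet and mu = 6 give E_6.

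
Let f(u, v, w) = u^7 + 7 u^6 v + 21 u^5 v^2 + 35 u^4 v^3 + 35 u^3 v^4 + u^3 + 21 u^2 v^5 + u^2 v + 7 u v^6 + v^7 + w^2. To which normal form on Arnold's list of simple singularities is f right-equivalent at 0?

D8

The Hessian of f at 0 has rank 1. Corank 2; j^3 = u^2*(u + v) has shape L^2 M (L != M), so D-series; mu = 8 gives D_8.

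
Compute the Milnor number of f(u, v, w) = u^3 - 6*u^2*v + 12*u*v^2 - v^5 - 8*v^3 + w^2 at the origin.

8

The Hessian of f at 0 is [[0, 0, 0], [0, 0, 0], [0, 0, 2]] with rank 1, so corank 2. A Groebner basis of the Jacobian ideal J(f) in C{u,v,w} is {v^4, u^2 - 4*u*v + 4*v^2, w}; counting standard monomials gives mu = 8. Corank 2; j^3 = (u - 2*v)^3 is a perfect cube, so E-series; the 5-jet and mu = 8 give E_8.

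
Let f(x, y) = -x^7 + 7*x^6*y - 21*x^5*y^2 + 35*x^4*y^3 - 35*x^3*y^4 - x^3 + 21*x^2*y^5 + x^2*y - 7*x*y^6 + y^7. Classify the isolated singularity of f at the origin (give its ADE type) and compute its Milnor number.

The Hessian of f at 0 is [[0, 0], [0, 0]] with rank 0, so corank 2. A Groebner basis of the Jacobian ideal J(f) in C{x,y} is {x*y/7 + y^6, x*y^2, x^2 - x*y}; counting standard monomials gives mu = 8. Corank 2; j^3 = -x^2*(x - y) has shape L^2 M (L != M), so D-series; mu = 8 gives D_8.

Type D_8, Milnor number mu = 8.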